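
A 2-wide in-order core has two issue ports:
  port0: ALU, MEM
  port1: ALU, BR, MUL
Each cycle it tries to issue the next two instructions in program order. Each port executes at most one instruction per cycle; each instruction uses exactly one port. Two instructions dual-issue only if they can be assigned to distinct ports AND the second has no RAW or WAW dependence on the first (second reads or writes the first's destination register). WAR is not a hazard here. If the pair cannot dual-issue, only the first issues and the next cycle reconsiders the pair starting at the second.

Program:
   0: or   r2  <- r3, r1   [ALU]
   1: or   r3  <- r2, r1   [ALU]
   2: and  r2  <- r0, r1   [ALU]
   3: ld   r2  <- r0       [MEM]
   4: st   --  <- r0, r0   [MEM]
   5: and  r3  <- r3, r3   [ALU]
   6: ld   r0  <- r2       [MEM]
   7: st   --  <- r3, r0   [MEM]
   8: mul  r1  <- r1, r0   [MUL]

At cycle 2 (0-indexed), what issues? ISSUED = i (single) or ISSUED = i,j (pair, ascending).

#0 head=0: or.ALU i0 RAW r2
#1 head=1: or.ALU;and.ALU i1+i2 pair
#2 head=3: ld.MEM i3 no-port MEM/MEM
#3 head=4: st.MEM;and.ALU i4+i5 pair
#4 head=6: ld.MEM i6 no-port MEM/MEM
#5 head=7: st.MEM;mul.MUL i7+i8 pair

ISSUED = 3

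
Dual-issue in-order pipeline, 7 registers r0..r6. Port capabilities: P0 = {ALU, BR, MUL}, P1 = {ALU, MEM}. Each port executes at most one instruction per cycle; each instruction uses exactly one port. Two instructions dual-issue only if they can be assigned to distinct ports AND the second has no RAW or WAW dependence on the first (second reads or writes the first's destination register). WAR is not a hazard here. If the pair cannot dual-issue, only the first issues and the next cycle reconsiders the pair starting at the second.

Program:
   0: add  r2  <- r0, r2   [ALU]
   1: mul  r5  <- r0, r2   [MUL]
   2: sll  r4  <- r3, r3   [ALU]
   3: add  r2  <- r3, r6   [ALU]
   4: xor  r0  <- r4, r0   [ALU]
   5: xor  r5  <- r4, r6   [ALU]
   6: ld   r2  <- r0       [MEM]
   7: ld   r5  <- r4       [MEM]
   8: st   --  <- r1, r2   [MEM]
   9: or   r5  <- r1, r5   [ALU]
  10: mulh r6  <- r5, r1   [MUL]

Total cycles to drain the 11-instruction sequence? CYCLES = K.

  cy0 -> i0 (add.ALU) RAW r2
  cy1 -> i1,i2 (mul.MUL;sll.ALU) pair
  cy2 -> i3,i4 (add.ALU;xor.ALU) pair
  cy3 -> i5,i6 (xor.ALU;ld.MEM) pair
  cy4 -> i7 (ld.MEM) no-port MEM/MEM
  cy5 -> i8,i9 (st.MEM;or.ALU) pair
  cy6 -> i10 (mulh.MUL) tail

CYCLES = 7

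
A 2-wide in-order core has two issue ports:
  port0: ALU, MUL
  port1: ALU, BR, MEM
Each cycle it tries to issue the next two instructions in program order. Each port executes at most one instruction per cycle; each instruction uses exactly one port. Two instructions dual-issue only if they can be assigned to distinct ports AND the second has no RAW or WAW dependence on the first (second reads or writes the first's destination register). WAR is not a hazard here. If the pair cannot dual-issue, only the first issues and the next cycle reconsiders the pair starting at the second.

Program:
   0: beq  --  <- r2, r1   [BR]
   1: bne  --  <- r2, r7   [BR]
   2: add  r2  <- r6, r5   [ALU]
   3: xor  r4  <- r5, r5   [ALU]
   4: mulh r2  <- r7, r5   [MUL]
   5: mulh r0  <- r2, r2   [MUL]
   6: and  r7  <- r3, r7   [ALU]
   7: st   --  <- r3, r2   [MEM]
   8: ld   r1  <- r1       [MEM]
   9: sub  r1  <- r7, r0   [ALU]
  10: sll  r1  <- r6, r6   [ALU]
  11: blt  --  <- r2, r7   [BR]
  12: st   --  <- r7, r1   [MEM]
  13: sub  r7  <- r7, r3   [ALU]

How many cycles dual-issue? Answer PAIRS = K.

[0] i0  beq.BR  -- no-port BR/BR
[1] i1&i2  bne.BR add.ALU  -- 2-wide
[2] i3&i4  xor.ALU mulh.MUL  -- 2-wide
[3] i5&i6  mulh.MUL and.ALU  -- 2-wide
[4] i7  st.MEM  -- no-port MEM/MEM
[5] i8  ld.MEM  -- WAW r1
[6] i9  sub.ALU  -- WAW r1
[7] i10&i11  sll.ALU blt.BR  -- 2-wide
[8] i12&i13  st.MEM sub.ALU  -- 2-wide

PAIRS = 5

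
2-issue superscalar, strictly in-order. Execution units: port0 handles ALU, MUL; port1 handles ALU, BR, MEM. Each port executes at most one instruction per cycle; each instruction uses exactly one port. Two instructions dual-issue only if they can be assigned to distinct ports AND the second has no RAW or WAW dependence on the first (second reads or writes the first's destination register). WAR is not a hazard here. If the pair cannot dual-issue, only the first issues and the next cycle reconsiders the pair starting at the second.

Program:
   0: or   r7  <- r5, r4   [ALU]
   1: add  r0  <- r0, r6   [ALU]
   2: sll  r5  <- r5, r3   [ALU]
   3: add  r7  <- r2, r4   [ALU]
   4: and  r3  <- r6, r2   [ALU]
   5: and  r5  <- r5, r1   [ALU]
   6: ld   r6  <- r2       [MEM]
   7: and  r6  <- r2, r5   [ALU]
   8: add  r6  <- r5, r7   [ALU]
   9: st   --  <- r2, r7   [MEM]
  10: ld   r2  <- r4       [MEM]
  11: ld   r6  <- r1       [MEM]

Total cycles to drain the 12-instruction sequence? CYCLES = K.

  cy0 -> i0&i1 (or.ALU;add.ALU) pair
  cy1 -> i2&i3 (sll.ALU;add.ALU) pair
  cy2 -> i4&i5 (and.ALU;and.ALU) pair
  cy3 -> i6 (ld.MEM) WAW r6
  cy4 -> i7 (and.ALU) WAW r6
  cy5 -> i8&i9 (add.ALU;st.MEM) pair
  cy6 -> i10 (ld.MEM) no-port MEM/MEM
  cy7 -> i11 (ld.MEM) tail

CYCLES = 8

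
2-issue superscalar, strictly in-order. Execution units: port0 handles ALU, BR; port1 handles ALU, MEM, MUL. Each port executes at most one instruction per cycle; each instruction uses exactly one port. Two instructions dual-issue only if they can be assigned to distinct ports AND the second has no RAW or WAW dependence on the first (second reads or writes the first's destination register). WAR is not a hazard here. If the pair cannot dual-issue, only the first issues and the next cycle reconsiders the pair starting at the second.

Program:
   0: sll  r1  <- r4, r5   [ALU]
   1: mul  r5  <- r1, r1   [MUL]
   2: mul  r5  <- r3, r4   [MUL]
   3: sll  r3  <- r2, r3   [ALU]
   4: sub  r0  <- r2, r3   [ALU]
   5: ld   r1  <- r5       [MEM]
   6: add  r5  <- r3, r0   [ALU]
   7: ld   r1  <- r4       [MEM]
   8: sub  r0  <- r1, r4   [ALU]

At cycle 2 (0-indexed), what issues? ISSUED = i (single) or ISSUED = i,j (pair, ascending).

[0] i0  sll.ALU  -- RAW r1
[1] i1  mul.MUL  -- no-port MUL/MUL
[2] i2/i3  mul.MUL/sll.ALU  -- 2-wide
[3] i4/i5  sub.ALU/ld.MEM  -- 2-wide
[4] i6/i7  add.ALU/ld.MEM  -- 2-wide
[5] i8  sub.ALU  -- tail

ISSUED = 2,3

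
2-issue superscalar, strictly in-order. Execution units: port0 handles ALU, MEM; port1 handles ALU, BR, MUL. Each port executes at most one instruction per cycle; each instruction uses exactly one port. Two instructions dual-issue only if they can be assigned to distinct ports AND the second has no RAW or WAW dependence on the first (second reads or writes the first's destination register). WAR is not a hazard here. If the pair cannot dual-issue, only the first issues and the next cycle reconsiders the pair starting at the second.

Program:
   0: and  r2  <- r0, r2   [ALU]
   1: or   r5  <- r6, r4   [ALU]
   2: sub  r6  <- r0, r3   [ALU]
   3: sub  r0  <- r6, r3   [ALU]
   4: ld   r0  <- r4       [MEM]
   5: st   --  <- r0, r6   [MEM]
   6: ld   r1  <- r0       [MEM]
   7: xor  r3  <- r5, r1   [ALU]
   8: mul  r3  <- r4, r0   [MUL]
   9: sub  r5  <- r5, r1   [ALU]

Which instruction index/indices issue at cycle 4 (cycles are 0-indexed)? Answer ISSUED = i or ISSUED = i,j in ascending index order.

c0: i0&i1 and;or  dual
c1: i2 sub  RAW r6
c2: i3 sub  WAW r0
c3: i4 ld  no-port MEM/MEM
c4: i5 st  no-port MEM/MEM
c5: i6 ld  RAW r1
c6: i7 xor  WAW r3
c7: i8&i9 mul;sub  dual

ISSUED = 5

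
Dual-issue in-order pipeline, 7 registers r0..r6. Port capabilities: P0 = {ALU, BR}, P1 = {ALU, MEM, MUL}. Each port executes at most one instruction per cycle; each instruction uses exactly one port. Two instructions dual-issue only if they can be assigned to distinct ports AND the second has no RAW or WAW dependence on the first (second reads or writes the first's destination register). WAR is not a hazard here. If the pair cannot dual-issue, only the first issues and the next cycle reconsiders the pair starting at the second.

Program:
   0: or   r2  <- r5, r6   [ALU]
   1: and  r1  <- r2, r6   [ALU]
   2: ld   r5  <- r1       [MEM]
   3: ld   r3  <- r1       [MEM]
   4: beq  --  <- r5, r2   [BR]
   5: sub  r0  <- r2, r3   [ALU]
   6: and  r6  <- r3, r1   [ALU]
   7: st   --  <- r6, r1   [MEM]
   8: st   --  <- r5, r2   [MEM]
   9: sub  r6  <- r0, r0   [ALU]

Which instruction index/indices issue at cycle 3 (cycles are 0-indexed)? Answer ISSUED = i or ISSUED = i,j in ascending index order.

ISSUED = 3,4

[0] i0  or.ALU  -- RAW r2
[1] i1  and.ALU  -- RAW r1
[2] i2  ld.MEM  -- no-port MEM/MEM
[3] i3+i4  ld.MEM+beq.BR  -- 2-wide
[4] i5+i6  sub.ALU+and.ALU  -- 2-wide
[5] i7  st.MEM  -- no-port MEM/MEM
[6] i8+i9  st.MEM+sub.ALU  -- 2-wide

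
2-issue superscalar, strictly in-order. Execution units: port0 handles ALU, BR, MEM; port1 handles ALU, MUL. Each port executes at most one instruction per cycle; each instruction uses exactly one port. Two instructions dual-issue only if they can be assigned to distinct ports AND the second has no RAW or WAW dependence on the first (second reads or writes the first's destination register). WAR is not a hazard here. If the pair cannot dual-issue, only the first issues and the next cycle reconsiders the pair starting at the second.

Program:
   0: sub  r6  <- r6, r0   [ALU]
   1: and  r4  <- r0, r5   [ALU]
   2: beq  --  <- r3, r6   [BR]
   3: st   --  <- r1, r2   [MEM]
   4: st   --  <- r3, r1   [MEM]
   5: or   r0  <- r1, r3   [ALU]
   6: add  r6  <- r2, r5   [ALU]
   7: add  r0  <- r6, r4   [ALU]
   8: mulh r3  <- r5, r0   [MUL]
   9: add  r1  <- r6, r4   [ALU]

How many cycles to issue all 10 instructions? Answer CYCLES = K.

0. sub.ALU/and.ALU @i0&i1  | dual
1. beq.BR @i2  | no-port BR/MEM
2. st.MEM @i3  | no-port MEM/MEM
3. st.MEM/or.ALU @i4&i5  | dual
4. add.ALU @i6  | RAW r6
5. add.ALU @i7  | RAW r0
6. mulh.MUL/add.ALU @i8&i9  | dual

CYCLES = 7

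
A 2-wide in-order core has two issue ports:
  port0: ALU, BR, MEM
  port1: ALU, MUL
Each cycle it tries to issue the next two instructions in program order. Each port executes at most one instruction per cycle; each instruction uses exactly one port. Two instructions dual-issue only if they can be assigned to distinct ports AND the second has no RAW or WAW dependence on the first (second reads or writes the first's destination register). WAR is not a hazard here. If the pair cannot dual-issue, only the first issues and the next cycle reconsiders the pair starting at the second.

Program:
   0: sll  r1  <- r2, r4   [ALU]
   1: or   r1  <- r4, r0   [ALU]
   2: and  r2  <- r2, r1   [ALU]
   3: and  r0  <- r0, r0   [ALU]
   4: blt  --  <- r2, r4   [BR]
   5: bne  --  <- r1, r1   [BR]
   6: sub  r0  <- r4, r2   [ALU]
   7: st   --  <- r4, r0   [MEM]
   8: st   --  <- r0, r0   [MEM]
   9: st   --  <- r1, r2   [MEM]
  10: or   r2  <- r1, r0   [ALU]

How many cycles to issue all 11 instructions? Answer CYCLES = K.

CYCLES = 8

  cy0 -> i0 (sll) WAW r1
  cy1 -> i1 (or) RAW r1
  cy2 -> i2+i3 (and+and) pair
  cy3 -> i4 (blt) no-port BR/BR
  cy4 -> i5+i6 (bne+sub) pair
  cy5 -> i7 (st) no-port MEM/MEM
  cy6 -> i8 (st) no-port MEM/MEM
  cy7 -> i9+i10 (st+or) pair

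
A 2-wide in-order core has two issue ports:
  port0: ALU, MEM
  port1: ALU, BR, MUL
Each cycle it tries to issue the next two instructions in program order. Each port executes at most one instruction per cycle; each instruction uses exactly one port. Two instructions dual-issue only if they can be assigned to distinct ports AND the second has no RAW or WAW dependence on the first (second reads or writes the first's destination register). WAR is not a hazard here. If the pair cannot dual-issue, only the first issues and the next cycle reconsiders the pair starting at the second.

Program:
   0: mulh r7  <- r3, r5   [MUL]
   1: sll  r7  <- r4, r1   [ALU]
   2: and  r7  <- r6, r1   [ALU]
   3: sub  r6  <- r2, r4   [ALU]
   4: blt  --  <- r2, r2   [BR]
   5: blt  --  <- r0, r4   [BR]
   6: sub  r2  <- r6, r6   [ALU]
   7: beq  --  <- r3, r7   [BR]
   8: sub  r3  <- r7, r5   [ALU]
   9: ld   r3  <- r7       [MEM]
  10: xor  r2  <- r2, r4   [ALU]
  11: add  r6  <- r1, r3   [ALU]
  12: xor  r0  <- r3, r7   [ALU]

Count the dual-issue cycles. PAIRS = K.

  cy0 -> i0 (mulh.MUL) WAW r7
  cy1 -> i1 (sll.ALU) WAW r7
  cy2 -> i2,i3 (and.ALU;sub.ALU) pair
  cy3 -> i4 (blt.BR) no-port BR/BR
  cy4 -> i5,i6 (blt.BR;sub.ALU) pair
  cy5 -> i7,i8 (beq.BR;sub.ALU) pair
  cy6 -> i9,i10 (ld.MEM;xor.ALU) pair
  cy7 -> i11,i12 (add.ALU;xor.ALU) pair

PAIRS = 5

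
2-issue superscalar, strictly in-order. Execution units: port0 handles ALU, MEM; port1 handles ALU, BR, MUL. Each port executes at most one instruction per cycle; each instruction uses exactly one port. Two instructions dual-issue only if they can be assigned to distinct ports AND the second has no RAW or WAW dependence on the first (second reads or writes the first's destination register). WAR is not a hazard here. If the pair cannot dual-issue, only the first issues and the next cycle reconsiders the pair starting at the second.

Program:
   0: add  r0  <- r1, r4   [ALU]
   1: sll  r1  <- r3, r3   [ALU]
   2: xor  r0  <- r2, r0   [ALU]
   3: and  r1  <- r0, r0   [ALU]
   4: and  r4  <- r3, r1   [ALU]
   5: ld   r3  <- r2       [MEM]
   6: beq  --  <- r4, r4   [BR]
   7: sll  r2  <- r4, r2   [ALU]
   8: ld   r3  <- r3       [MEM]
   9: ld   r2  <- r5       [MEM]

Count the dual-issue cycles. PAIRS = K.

PAIRS = 3

[0] i0&i1  add.ALU+sll.ALU  -- pair
[1] i2  xor.ALU  -- RAW r0
[2] i3  and.ALU  -- RAW r1
[3] i4&i5  and.ALU+ld.MEM  -- pair
[4] i6&i7  beq.BR+sll.ALU  -- pair
[5] i8  ld.MEM  -- no-port MEM/MEM
[6] i9  ld.MEM  -- tail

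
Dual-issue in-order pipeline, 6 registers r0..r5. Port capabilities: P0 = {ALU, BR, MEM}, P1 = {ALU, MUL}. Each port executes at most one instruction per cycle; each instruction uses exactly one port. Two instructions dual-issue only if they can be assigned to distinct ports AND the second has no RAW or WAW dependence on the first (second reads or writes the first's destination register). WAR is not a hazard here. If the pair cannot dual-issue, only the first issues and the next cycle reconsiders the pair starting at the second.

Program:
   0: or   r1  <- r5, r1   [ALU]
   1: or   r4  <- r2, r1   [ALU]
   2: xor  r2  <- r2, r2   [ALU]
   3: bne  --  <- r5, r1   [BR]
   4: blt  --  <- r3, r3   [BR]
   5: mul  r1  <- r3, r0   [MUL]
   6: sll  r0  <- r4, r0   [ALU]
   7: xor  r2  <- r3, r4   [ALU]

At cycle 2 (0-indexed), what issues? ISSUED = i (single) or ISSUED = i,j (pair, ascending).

  cy0 -> i0 (or) RAW r1
  cy1 -> i1+i2 (or;xor) 2-wide
  cy2 -> i3 (bne) no-port BR/BR
  cy3 -> i4+i5 (blt;mul) 2-wide
  cy4 -> i6+i7 (sll;xor) 2-wide

ISSUED = 3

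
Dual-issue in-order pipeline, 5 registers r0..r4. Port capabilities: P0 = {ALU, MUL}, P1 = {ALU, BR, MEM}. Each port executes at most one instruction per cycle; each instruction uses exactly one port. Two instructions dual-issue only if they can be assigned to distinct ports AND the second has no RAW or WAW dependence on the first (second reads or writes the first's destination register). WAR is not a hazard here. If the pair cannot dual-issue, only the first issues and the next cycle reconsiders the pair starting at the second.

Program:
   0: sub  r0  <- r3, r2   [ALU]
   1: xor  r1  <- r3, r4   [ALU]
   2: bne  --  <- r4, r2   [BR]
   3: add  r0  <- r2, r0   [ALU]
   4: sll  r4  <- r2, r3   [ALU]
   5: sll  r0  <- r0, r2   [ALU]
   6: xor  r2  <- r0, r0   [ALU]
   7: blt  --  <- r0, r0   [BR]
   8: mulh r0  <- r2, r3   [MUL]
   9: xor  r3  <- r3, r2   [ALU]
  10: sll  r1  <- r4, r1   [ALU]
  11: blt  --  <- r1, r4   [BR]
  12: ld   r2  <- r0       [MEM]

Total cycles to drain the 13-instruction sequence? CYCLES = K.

#0 head=0: sub.ALU xor.ALU i0+i1 pair
#1 head=2: bne.BR add.ALU i2+i3 pair
#2 head=4: sll.ALU sll.ALU i4+i5 pair
#3 head=6: xor.ALU blt.BR i6+i7 pair
#4 head=8: mulh.MUL xor.ALU i8+i9 pair
#5 head=10: sll.ALU i10 RAW r1
#6 head=11: blt.BR i11 no-port BR/MEM
#7 head=12: ld.MEM i12 tail

CYCLES = 8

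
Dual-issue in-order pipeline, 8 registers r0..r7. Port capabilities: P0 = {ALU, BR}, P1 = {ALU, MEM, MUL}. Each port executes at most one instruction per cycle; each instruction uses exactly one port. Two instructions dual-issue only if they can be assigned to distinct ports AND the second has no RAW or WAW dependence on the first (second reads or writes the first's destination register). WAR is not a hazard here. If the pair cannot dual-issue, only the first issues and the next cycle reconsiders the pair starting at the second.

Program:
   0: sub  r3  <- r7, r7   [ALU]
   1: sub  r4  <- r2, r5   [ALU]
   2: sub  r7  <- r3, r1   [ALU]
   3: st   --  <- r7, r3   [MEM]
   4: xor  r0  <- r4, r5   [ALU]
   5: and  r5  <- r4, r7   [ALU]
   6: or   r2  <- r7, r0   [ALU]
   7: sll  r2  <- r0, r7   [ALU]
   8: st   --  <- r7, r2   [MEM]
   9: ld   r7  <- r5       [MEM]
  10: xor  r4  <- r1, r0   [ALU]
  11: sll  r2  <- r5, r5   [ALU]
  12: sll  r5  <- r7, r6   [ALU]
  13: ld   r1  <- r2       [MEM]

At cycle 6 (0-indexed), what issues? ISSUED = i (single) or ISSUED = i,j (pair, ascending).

t=0 i0&i1:sub.ALU;sub.ALU ; 2-wide
t=1 i2:sub.ALU ; RAW r7
t=2 i3&i4:st.MEM;xor.ALU ; 2-wide
t=3 i5&i6:and.ALU;or.ALU ; 2-wide
t=4 i7:sll.ALU ; RAW r2
t=5 i8:st.MEM ; no-port MEM/MEM
t=6 i9&i10:ld.MEM;xor.ALU ; 2-wide
t=7 i11&i12:sll.ALU;sll.ALU ; 2-wide
t=8 i13:ld.MEM ; tail

ISSUED = 9,10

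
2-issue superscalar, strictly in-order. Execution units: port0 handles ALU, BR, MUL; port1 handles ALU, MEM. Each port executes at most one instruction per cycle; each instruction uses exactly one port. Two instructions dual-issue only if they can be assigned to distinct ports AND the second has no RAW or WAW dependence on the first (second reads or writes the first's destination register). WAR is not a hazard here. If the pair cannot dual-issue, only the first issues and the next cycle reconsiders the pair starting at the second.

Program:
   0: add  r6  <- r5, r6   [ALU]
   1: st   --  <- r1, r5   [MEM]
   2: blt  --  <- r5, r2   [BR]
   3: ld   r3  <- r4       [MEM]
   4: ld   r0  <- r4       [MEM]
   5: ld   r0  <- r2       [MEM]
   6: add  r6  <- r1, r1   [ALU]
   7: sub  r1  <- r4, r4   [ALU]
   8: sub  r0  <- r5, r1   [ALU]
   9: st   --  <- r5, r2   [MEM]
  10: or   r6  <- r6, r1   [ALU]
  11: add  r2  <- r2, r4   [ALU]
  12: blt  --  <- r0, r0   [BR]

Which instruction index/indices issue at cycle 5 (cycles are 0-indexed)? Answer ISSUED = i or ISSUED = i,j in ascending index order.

ISSUED = 8,9

[0] i0/i1  add/st  -- 2-wide
[1] i2/i3  blt/ld  -- 2-wide
[2] i4  ld  -- no-port MEM/MEM
[3] i5/i6  ld/add  -- 2-wide
[4] i7  sub  -- RAW r1
[5] i8/i9  sub/st  -- 2-wide
[6] i10/i11  or/add  -- 2-wide
[7] i12  blt  -- tail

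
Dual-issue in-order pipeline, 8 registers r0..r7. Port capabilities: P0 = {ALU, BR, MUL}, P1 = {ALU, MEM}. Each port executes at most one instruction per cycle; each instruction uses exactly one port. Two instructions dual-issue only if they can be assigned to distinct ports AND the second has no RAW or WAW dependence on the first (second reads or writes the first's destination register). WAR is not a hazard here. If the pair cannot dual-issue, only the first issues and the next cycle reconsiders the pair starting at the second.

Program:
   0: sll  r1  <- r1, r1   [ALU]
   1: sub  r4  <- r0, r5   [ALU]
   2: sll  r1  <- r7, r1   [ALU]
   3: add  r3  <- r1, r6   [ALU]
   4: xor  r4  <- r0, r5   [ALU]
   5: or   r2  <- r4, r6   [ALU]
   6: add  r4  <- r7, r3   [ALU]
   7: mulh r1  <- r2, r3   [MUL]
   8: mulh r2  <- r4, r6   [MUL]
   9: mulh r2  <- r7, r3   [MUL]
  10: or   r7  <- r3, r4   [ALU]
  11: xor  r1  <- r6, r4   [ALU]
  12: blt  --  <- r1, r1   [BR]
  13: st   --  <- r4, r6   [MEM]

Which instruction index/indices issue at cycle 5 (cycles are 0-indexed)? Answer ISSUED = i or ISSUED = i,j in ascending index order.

ISSUED = 8

c0: i0+i1 sll+sub  pair
c1: i2 sll  RAW r1
c2: i3+i4 add+xor  pair
c3: i5+i6 or+add  pair
c4: i7 mulh  no-port MUL/MUL
c5: i8 mulh  no-port MUL/MUL
c6: i9+i10 mulh+or  pair
c7: i11 xor  RAW r1
c8: i12+i13 blt+st  pair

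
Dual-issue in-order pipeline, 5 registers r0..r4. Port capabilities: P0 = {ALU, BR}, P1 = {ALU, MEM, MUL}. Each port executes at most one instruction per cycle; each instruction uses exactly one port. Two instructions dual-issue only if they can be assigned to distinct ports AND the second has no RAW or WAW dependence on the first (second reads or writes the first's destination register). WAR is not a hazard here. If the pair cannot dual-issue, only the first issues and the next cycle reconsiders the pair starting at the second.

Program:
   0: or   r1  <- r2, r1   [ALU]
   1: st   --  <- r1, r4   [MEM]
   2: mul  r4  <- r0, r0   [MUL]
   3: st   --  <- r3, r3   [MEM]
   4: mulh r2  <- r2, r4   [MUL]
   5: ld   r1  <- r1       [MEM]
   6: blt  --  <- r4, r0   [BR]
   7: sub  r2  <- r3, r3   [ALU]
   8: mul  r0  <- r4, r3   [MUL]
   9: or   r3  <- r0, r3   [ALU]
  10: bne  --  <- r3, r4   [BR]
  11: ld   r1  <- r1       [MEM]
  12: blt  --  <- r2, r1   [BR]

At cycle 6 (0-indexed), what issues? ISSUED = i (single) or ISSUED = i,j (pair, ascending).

[0] i0  or.ALU  -- RAW r1
[1] i1  st.MEM  -- no-port MEM/MUL
[2] i2  mul.MUL  -- no-port MUL/MEM
[3] i3  st.MEM  -- no-port MEM/MUL
[4] i4  mulh.MUL  -- no-port MUL/MEM
[5] i5+i6  ld.MEM blt.BR  -- pair
[6] i7+i8  sub.ALU mul.MUL  -- pair
[7] i9  or.ALU  -- RAW r3
[8] i10+i11  bne.BR ld.MEM  -- pair
[9] i12  blt.BR  -- tail

ISSUED = 7,8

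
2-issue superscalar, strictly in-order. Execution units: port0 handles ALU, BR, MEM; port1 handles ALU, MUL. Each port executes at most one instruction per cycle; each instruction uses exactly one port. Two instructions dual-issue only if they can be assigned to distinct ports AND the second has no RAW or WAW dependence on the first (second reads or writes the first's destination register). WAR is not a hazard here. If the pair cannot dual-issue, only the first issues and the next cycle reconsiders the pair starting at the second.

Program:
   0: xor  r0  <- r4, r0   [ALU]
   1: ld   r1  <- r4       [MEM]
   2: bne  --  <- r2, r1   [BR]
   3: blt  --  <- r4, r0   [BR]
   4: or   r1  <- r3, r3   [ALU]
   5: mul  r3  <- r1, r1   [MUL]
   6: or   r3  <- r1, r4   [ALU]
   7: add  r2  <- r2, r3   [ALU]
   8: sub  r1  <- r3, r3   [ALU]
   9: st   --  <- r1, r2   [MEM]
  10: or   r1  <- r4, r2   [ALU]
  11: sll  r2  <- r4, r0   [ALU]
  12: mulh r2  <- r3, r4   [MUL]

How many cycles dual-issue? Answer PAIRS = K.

  cy0 -> i0,i1 (xor.ALU+ld.MEM) dual
  cy1 -> i2 (bne.BR) no-port BR/BR
  cy2 -> i3,i4 (blt.BR+or.ALU) dual
  cy3 -> i5 (mul.MUL) WAW r3
  cy4 -> i6 (or.ALU) RAW r3
  cy5 -> i7,i8 (add.ALU+sub.ALU) dual
  cy6 -> i9,i10 (st.MEM+or.ALU) dual
  cy7 -> i11 (sll.ALU) WAW r2
  cy8 -> i12 (mulh.MUL) tail

PAIRS = 4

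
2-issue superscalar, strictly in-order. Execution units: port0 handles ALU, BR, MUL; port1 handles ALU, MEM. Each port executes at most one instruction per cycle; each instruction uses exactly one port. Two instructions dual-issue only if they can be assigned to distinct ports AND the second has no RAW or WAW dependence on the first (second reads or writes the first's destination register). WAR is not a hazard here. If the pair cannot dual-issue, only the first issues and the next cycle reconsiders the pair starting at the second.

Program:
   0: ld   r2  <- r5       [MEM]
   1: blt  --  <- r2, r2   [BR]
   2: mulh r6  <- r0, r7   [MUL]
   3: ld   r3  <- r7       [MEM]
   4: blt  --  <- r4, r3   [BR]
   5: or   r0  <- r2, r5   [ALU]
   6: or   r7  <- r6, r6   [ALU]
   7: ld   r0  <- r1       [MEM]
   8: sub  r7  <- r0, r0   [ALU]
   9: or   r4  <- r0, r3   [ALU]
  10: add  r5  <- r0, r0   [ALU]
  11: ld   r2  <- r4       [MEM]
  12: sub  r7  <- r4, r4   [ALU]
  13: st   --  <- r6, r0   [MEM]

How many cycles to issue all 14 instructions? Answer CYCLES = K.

CYCLES = 8

t=0 i0:ld.MEM ; RAW r2
t=1 i1:blt.BR ; no-port BR/MUL
t=2 i2+i3:mulh.MUL/ld.MEM ; 2-wide
t=3 i4+i5:blt.BR/or.ALU ; 2-wide
t=4 i6+i7:or.ALU/ld.MEM ; 2-wide
t=5 i8+i9:sub.ALU/or.ALU ; 2-wide
t=6 i10+i11:add.ALU/ld.MEM ; 2-wide
t=7 i12+i13:sub.ALU/st.MEM ; 2-wide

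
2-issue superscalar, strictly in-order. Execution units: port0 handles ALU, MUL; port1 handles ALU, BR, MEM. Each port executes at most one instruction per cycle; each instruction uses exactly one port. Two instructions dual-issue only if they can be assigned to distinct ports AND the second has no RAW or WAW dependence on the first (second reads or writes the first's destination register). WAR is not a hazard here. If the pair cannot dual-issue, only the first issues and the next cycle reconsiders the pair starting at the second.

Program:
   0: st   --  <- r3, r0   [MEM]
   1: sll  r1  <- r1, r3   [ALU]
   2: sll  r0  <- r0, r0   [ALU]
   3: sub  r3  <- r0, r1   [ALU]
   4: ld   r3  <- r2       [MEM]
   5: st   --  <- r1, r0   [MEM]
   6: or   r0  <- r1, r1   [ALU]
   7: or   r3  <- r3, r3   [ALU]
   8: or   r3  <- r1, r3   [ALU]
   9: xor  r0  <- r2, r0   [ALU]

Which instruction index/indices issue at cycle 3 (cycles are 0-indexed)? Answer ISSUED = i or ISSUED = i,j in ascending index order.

ISSUED = 4

c0: i0&i1 st.MEM sll.ALU  pair
c1: i2 sll.ALU  RAW r0
c2: i3 sub.ALU  WAW r3
c3: i4 ld.MEM  no-port MEM/MEM
c4: i5&i6 st.MEM or.ALU  pair
c5: i7 or.ALU  RAW+WAW r3
c6: i8&i9 or.ALU xor.ALU  pair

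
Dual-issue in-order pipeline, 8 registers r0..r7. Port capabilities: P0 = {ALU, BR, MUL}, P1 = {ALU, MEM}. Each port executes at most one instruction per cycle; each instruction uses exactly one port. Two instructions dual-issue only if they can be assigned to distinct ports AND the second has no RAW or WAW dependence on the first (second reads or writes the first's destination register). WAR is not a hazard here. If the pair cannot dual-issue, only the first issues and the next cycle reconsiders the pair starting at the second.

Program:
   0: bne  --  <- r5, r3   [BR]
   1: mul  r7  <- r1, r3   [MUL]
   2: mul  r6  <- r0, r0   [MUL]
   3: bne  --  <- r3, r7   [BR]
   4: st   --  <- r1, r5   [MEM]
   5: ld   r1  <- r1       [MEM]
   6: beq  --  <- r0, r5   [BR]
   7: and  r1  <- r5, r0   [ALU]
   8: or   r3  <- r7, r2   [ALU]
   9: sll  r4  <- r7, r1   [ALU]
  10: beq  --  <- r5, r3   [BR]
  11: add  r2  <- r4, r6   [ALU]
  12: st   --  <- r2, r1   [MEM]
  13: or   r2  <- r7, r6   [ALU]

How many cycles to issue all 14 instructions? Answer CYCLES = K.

#0 head=0: bne i0 no-port BR/MUL
#1 head=1: mul i1 no-port MUL/MUL
#2 head=2: mul i2 no-port MUL/BR
#3 head=3: bne/st i3+i4 pair
#4 head=5: ld/beq i5+i6 pair
#5 head=7: and/or i7+i8 pair
#6 head=9: sll/beq i9+i10 pair
#7 head=11: add i11 RAW r2
#8 head=12: st/or i12+i13 pair

CYCLES = 9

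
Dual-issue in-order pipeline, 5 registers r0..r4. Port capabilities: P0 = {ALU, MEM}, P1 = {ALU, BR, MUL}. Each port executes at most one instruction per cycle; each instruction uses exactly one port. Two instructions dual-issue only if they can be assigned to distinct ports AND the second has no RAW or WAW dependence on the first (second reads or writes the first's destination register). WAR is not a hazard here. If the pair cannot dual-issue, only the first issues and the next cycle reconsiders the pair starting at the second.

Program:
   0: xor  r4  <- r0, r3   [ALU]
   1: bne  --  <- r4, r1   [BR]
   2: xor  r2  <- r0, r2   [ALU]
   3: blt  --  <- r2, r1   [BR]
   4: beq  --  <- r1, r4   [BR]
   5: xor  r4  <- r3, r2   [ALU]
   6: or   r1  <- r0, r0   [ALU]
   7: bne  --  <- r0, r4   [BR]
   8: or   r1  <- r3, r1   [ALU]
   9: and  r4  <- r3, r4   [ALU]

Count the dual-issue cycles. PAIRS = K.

  cy0 -> i0 (xor) RAW r4
  cy1 -> i1,i2 (bne/xor) dual
  cy2 -> i3 (blt) no-port BR/BR
  cy3 -> i4,i5 (beq/xor) dual
  cy4 -> i6,i7 (or/bne) dual
  cy5 -> i8,i9 (or/and) dual

PAIRS = 4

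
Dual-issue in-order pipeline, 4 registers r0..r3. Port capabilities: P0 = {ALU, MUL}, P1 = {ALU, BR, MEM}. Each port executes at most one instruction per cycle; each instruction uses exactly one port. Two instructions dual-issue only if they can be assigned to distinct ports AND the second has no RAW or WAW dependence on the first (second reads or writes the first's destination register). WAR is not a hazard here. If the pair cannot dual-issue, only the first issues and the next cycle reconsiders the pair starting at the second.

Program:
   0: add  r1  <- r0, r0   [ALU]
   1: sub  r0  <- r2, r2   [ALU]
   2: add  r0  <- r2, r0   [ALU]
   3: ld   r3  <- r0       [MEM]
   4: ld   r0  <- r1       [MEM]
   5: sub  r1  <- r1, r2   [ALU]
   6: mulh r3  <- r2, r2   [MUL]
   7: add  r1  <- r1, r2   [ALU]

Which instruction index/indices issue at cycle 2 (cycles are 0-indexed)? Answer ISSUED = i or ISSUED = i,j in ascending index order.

ISSUED = 3

#0 head=0: add+sub i0/i1 2-wide
#1 head=2: add i2 RAW r0
#2 head=3: ld i3 no-port MEM/MEM
#3 head=4: ld+sub i4/i5 2-wide
#4 head=6: mulh+add i6/i7 2-wide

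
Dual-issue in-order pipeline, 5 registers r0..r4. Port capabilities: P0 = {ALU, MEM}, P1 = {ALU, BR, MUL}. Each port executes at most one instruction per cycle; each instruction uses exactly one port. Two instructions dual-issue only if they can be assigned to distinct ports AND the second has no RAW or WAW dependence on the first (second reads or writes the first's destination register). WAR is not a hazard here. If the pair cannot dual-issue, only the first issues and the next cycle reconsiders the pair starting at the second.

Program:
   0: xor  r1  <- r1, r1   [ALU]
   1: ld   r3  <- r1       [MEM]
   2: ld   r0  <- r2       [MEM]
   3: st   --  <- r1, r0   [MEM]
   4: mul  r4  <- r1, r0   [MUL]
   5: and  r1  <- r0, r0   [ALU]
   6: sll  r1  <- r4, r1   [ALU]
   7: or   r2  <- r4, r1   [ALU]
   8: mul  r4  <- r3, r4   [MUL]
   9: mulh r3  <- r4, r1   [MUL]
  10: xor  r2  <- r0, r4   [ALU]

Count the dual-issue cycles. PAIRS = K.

PAIRS = 3

t=0 i0:xor.ALU ; RAW r1
t=1 i1:ld.MEM ; no-port MEM/MEM
t=2 i2:ld.MEM ; no-port MEM/MEM
t=3 i3,i4:st.MEM/mul.MUL ; pair
t=4 i5:and.ALU ; RAW+WAW r1
t=5 i6:sll.ALU ; RAW r1
t=6 i7,i8:or.ALU/mul.MUL ; pair
t=7 i9,i10:mulh.MUL/xor.ALU ; pair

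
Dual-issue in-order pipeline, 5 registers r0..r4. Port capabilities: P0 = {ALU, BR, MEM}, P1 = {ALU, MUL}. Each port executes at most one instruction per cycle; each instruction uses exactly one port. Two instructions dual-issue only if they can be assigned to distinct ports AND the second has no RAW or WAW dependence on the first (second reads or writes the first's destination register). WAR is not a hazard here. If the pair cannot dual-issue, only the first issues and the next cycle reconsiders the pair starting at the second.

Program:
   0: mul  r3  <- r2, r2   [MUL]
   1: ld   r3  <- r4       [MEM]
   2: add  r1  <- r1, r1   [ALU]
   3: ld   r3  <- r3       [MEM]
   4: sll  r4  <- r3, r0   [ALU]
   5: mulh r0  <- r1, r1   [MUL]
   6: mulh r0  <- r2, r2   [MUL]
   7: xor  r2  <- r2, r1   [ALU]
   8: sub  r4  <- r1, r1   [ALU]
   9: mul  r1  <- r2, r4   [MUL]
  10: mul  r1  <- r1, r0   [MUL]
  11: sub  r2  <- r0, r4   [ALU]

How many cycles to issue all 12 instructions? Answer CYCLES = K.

  cy0 -> i0 (mul) WAW r3
  cy1 -> i1,i2 (ld/add) 2-wide
  cy2 -> i3 (ld) RAW r3
  cy3 -> i4,i5 (sll/mulh) 2-wide
  cy4 -> i6,i7 (mulh/xor) 2-wide
  cy5 -> i8 (sub) RAW r4
  cy6 -> i9 (mul) no-port MUL/MUL
  cy7 -> i10,i11 (mul/sub) 2-wide

CYCLES = 8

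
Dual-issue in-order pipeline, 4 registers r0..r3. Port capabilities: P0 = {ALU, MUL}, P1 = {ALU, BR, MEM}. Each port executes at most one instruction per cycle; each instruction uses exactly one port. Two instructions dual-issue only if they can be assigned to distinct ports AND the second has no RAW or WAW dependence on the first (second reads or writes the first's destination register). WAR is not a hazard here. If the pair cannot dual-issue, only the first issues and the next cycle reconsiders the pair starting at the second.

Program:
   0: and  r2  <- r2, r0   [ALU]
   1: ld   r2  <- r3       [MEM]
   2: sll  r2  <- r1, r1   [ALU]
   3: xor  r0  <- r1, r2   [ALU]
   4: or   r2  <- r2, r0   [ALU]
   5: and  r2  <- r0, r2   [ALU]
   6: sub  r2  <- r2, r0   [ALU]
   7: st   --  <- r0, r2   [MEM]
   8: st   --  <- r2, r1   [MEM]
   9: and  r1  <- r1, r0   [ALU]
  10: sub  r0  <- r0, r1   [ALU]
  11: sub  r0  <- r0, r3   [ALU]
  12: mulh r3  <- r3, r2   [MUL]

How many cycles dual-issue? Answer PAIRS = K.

PAIRS = 2

[0] i0  and  -- WAW r2
[1] i1  ld  -- WAW r2
[2] i2  sll  -- RAW r2
[3] i3  xor  -- RAW r0
[4] i4  or  -- RAW+WAW r2
[5] i5  and  -- RAW+WAW r2
[6] i6  sub  -- RAW r2
[7] i7  st  -- no-port MEM/MEM
[8] i8/i9  st and  -- 2-wide
[9] i10  sub  -- RAW+WAW r0
[10] i11/i12  sub mulh  -- 2-wide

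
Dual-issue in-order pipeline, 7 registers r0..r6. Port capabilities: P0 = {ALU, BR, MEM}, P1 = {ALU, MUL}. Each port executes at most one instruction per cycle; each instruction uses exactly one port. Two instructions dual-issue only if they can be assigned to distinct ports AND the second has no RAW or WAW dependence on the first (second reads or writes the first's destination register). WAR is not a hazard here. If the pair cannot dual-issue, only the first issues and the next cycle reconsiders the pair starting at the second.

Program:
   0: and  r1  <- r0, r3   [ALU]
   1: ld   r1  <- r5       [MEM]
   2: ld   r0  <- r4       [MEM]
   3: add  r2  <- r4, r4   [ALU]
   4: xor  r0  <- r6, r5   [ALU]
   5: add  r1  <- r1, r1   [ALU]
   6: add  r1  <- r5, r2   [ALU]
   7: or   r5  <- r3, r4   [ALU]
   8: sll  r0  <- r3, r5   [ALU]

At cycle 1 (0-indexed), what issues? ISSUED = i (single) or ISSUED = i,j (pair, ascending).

  cy0 -> i0 (and) WAW r1
  cy1 -> i1 (ld) no-port MEM/MEM
  cy2 -> i2&i3 (ld/add) dual
  cy3 -> i4&i5 (xor/add) dual
  cy4 -> i6&i7 (add/or) dual
  cy5 -> i8 (sll) tail

ISSUED = 1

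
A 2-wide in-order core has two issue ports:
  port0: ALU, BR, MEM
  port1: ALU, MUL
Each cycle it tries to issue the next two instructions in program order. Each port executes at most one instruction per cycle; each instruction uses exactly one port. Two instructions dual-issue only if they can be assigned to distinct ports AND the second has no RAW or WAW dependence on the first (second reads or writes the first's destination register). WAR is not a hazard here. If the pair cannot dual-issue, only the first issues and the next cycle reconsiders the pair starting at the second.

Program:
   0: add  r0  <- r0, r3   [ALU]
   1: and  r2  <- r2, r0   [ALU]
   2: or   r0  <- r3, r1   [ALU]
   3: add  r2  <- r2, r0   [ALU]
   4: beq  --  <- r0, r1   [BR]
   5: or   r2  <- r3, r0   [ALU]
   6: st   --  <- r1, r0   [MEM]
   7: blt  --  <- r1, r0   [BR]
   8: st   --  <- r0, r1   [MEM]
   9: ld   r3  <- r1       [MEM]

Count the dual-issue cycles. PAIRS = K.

PAIRS = 3

  cy0 -> i0 (add.ALU) RAW r0
  cy1 -> i1/i2 (and.ALU or.ALU) dual
  cy2 -> i3/i4 (add.ALU beq.BR) dual
  cy3 -> i5/i6 (or.ALU st.MEM) dual
  cy4 -> i7 (blt.BR) no-port BR/MEM
  cy5 -> i8 (st.MEM) no-port MEM/MEM
  cy6 -> i9 (ld.MEM) tail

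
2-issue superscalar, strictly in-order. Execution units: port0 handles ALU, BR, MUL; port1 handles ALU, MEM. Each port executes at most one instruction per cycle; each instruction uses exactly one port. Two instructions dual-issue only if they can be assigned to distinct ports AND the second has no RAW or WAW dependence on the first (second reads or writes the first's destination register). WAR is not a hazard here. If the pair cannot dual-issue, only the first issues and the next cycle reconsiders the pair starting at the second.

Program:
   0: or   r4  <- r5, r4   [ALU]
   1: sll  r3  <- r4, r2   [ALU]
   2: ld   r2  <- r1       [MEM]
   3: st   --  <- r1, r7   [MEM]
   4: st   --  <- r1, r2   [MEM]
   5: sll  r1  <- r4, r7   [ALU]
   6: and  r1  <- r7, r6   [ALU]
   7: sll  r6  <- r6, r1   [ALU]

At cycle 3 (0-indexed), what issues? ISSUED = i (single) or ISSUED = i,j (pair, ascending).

ISSUED = 4,5

  cy0 -> i0 (or) RAW r4
  cy1 -> i1/i2 (sll ld) pair
  cy2 -> i3 (st) no-port MEM/MEM
  cy3 -> i4/i5 (st sll) pair
  cy4 -> i6 (and) RAW r1
  cy5 -> i7 (sll) tail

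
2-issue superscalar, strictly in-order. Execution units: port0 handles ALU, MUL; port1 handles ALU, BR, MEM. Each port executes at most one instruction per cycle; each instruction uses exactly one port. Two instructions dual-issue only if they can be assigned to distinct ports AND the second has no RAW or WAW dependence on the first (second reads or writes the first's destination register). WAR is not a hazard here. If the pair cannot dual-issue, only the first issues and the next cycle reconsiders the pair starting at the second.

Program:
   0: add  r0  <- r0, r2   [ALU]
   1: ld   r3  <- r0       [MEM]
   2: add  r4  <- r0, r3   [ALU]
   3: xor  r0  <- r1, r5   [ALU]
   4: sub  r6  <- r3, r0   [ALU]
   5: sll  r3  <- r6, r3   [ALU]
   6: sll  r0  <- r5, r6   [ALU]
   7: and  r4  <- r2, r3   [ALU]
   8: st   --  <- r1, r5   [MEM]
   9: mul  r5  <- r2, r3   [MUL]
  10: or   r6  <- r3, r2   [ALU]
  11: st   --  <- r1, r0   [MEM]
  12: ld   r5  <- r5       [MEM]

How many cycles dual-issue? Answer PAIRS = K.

  cy0 -> i0 (add) RAW r0
  cy1 -> i1 (ld) RAW r3
  cy2 -> i2&i3 (add+xor) pair
  cy3 -> i4 (sub) RAW r6
  cy4 -> i5&i6 (sll+sll) pair
  cy5 -> i7&i8 (and+st) pair
  cy6 -> i9&i10 (mul+or) pair
  cy7 -> i11 (st) no-port MEM/MEM
  cy8 -> i12 (ld) tail

PAIRS = 4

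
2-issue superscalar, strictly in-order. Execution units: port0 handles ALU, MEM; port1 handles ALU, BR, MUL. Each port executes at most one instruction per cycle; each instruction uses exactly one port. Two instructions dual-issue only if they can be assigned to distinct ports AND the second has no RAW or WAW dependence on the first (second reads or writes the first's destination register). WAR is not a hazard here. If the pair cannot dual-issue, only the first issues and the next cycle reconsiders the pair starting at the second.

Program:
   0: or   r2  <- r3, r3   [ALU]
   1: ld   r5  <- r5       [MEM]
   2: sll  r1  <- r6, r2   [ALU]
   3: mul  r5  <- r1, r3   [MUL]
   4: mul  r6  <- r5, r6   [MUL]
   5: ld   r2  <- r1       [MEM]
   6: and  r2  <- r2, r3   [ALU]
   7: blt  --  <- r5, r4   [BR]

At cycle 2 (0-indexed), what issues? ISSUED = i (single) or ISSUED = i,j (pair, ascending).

ISSUED = 3

[0] i0+i1  or;ld  -- pair
[1] i2  sll  -- RAW r1
[2] i3  mul  -- no-port MUL/MUL
[3] i4+i5  mul;ld  -- pair
[4] i6+i7  and;blt  -- pair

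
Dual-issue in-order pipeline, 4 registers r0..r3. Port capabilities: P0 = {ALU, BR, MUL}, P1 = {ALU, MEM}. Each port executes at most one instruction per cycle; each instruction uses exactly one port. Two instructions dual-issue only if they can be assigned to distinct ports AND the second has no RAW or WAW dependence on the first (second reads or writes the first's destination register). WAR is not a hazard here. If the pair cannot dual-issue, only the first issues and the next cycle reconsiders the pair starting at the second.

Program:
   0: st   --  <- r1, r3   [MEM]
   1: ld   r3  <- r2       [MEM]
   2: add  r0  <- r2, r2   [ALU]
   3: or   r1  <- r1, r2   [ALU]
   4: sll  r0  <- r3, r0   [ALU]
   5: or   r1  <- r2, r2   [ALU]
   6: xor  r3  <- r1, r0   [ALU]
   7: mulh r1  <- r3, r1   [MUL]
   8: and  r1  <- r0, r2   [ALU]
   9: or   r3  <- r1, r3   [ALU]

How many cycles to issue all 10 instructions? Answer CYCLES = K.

CYCLES = 8

0. st.MEM @i0  | no-port MEM/MEM
1. ld.MEM add.ALU @i1&i2  | dual
2. or.ALU sll.ALU @i3&i4  | dual
3. or.ALU @i5  | RAW r1
4. xor.ALU @i6  | RAW r3
5. mulh.MUL @i7  | WAW r1
6. and.ALU @i8  | RAW r1
7. or.ALU @i9  | tail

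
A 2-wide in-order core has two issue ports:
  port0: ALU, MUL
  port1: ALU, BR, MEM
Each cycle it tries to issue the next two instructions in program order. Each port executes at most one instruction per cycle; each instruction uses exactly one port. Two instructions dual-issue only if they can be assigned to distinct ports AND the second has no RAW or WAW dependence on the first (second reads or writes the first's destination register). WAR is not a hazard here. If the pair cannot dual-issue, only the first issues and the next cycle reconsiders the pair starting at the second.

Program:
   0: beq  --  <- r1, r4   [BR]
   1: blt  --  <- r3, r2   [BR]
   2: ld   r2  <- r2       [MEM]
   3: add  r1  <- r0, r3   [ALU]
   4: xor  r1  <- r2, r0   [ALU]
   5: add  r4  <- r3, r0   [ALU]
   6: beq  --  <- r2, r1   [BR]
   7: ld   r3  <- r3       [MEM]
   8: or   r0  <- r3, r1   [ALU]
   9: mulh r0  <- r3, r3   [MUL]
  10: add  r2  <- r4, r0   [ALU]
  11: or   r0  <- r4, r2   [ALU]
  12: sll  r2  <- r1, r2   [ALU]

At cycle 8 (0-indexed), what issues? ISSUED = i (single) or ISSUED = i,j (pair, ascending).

ISSUED = 10

c0: i0 beq.BR  no-port BR/BR
c1: i1 blt.BR  no-port BR/MEM
c2: i2&i3 ld.MEM+add.ALU  2-wide
c3: i4&i5 xor.ALU+add.ALU  2-wide
c4: i6 beq.BR  no-port BR/MEM
c5: i7 ld.MEM  RAW r3
c6: i8 or.ALU  WAW r0
c7: i9 mulh.MUL  RAW r0
c8: i10 add.ALU  RAW r2
c9: i11&i12 or.ALU+sll.ALU  2-wide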